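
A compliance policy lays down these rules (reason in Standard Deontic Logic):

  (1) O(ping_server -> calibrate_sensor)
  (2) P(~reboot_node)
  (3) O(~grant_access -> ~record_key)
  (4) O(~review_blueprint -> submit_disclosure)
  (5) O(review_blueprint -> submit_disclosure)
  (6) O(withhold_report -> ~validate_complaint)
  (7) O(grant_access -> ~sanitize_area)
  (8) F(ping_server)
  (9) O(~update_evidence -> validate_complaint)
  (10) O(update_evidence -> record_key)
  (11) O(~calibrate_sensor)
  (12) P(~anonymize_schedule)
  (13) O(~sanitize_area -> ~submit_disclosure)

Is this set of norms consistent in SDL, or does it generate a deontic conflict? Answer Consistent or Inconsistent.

Consistent

Premise 1 is O(ping_server -> calibrate_sensor), but O(ping_server) is not derivable from the premises, so it does not yield O(calibrate_sensor).
So O(calibrate_sensor) is not derivable, and the apparent clash with O(~calibrate_sensor) does not arise.
A world satisfying every obligation exists (e.g. anonymize_schedule=false, calibrate_sensor=false, grant_access=false, ping_server=false, reboot_node=false, record_key=false, review_blueprint=false, sanitize_area=true, submit_disclosure=true, update_evidence=false, validate_complaint=true, withhold_report=false); no atom is both obligatory and forbidden, so the set is consistent.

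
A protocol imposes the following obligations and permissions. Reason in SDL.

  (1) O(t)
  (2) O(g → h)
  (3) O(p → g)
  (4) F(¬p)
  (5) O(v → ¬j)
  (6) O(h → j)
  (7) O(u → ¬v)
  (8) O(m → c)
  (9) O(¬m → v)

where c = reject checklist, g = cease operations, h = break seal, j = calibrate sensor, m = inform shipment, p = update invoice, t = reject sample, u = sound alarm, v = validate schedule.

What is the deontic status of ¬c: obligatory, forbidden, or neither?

Premise 4 is F(¬p), i.e. O(p).
Premise 3 is O(p → g); since O(p), deontic closure gives O(g).
Premise 2 is O(g → h); since O(g), deontic closure gives O(h).
Applying K to premise 6 (O(h → j)) and O(h) yields O(j).
Premise 5 is O(v → ¬j); contrapositively O(j → ¬v). Since O(j) holds, K gives O(¬v).
Premise 9 is O(¬m → v); contrapositively O(¬v → m). Since O(¬v) holds, K gives O(m).
From O(m) and premise 8, O(m → c), we obtain O(c).
Premises 1, 7 do not contribute to this derivation.
Thus O(c), which is F(¬c): ¬c is forbidden.

Forbidden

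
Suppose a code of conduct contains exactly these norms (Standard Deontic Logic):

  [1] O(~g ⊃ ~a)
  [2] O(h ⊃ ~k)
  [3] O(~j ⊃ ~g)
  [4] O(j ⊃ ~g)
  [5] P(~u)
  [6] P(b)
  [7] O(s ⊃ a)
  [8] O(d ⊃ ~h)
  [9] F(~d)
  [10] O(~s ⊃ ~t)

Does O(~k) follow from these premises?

No

Premise 2 is O(h ⊃ ~k), but O(h) is not derivable from the premises, so it does not yield O(~k).
No other premise forces O(~k). An ideal world satisfying every premise can still have ~k false, so O(~k) is not derivable.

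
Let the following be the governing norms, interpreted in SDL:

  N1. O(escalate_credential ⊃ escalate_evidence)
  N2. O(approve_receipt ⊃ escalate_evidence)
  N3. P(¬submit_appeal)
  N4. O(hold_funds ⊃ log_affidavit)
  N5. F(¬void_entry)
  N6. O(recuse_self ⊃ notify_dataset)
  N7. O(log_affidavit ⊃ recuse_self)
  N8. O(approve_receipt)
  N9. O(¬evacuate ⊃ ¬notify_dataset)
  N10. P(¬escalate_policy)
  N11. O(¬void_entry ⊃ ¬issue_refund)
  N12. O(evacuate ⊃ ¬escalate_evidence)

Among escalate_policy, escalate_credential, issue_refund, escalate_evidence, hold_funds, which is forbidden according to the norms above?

hold_funds

From premise 8 we have O(approve_receipt).
From O(approve_receipt) and premise 2, O(approve_receipt ⊃ escalate_evidence), we obtain O(escalate_evidence).
The contrapositive of premise 12 (O(evacuate ⊃ ¬escalate_evidence)) is O(escalate_evidence ⊃ ¬evacuate), and O(escalate_evidence) is already established, so O(¬evacuate).
From O(¬evacuate) and premise 9, O(¬evacuate ⊃ ¬notify_dataset), we obtain O(¬notify_dataset).
The contrapositive of premise 6 (O(recuse_self ⊃ notify_dataset)) is O(¬notify_dataset ⊃ ¬recuse_self), and O(¬notify_dataset) is already established, so O(¬recuse_self).
The contrapositive of premise 7 (O(log_affidavit ⊃ recuse_self)) is O(¬recuse_self ⊃ ¬log_affidavit), and O(¬recuse_self) is already established, so O(¬log_affidavit).
Premise 4 is O(hold_funds ⊃ log_affidavit); contrapositively O(¬log_affidavit ⊃ ¬hold_funds). Since O(¬log_affidavit) holds, K gives O(¬hold_funds).
So O(¬hold_funds) holds, i.e. hold_funds is forbidden. None of the other listed options is forbidden under the premises.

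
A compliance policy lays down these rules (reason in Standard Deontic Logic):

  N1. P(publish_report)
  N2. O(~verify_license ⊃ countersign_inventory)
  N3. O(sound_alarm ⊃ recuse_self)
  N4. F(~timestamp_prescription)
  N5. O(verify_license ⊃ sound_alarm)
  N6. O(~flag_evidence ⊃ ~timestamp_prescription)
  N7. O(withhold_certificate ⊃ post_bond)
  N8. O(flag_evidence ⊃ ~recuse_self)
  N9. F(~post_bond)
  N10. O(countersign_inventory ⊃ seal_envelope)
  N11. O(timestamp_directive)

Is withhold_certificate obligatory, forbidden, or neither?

Premise 7 is O(withhold_certificate ⊃ post_bond); even if O(post_bond) held, inferring O(withhold_certificate) would be affirming the consequent — invalid.
No premise or chain of K-axiom applications forces O(withhold_certificate), and none forces O(~withhold_certificate). So withhold_certificate is neither obligatory nor forbidden under these norms.

Neither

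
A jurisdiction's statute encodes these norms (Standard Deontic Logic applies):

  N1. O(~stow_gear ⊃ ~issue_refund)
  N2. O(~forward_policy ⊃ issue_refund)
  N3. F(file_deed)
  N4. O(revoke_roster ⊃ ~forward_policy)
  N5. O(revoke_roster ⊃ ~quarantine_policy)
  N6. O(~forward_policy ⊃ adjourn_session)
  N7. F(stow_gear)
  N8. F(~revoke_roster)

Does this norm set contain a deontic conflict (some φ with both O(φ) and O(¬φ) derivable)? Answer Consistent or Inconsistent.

Inconsistent

F(stow_gear) at premise 7 means O(~stow_gear).
From O(~stow_gear) and premise 1, O(~stow_gear ⊃ ~issue_refund), we obtain O(~issue_refund).
The contrapositive of premise 2 (O(~forward_policy ⊃ issue_refund)) is O(~issue_refund ⊃ forward_policy), and O(~issue_refund) is already established, so O(forward_policy).
Premise 4 is O(revoke_roster ⊃ ~forward_policy); contrapositively O(forward_policy ⊃ ~revoke_roster). Since O(forward_policy) holds, K gives O(~revoke_roster).
However, F(~revoke_roster) at premise 8 amounts to O(revoke_roster).
We now have both O(~revoke_roster) and O(revoke_roster) — revoke_roster is simultaneously obligatory and forbidden, violating the D-axiom.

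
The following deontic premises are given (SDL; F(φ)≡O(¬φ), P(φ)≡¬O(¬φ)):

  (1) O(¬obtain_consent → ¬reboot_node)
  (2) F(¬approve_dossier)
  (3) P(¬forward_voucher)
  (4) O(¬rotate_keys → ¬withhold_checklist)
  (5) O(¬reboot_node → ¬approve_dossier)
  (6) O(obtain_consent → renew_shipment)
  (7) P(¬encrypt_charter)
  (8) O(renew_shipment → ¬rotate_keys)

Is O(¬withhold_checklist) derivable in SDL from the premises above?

Premise 2 is F(¬approve_dossier), i.e. O(approve_dossier).
The contrapositive of premise 5 (O(¬reboot_node → ¬approve_dossier)) is O(approve_dossier → reboot_node), and O(approve_dossier) is already established, so O(reboot_node).
Premise 1 is O(¬obtain_consent → ¬reboot_node); contrapositively O(reboot_node → obtain_consent). Since O(reboot_node) holds, K gives O(obtain_consent).
With premise 6, O(obtain_consent → renew_shipment), the K-axiom yields O(renew_shipment).
Premise 8 is O(renew_shipment → ¬rotate_keys); since O(renew_shipment), deontic closure gives O(¬rotate_keys).
From O(¬rotate_keys) and premise 4, O(¬rotate_keys → ¬withhold_checklist), we obtain O(¬withhold_checklist).
Premises 3, 7 do not contribute to this derivation.
So O(¬withhold_checklist) follows.

Yes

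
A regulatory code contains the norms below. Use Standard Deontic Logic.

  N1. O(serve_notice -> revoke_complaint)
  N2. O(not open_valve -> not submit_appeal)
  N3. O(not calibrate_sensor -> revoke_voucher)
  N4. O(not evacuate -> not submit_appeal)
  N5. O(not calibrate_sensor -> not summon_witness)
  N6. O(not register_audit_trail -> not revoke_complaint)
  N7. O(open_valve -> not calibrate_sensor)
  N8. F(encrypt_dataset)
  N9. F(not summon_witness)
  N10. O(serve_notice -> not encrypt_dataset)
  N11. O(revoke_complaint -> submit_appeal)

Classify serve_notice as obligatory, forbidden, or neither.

Forbidden

Premise 9, F(not summon_witness), is equivalent to O(summon_witness).
The contrapositive of premise 5 (O(not calibrate_sensor -> not summon_witness)) is O(summon_witness -> calibrate_sensor), and O(summon_witness) is already established, so O(calibrate_sensor).
Premise 7 is O(open_valve -> not calibrate_sensor); contrapositively O(calibrate_sensor -> not open_valve). Since O(calibrate_sensor) holds, K gives O(not open_valve).
Applying K to premise 2 (O(not open_valve -> not submit_appeal)) and O(not open_valve) yields O(not submit_appeal).
Premise 11, O(revoke_complaint -> submit_appeal), contraposes to O(not submit_appeal -> not revoke_complaint); with O(not submit_appeal) we get O(not revoke_complaint).
Premise 1 is O(serve_notice -> revoke_complaint); contrapositively O(not revoke_complaint -> not serve_notice). Since O(not revoke_complaint) holds, K gives O(not serve_notice).
Premises 3, 4, 6, 8, 10 do not contribute to this derivation.
Thus O(not serve_notice), which is F(serve_notice): serve_notice is forbidden.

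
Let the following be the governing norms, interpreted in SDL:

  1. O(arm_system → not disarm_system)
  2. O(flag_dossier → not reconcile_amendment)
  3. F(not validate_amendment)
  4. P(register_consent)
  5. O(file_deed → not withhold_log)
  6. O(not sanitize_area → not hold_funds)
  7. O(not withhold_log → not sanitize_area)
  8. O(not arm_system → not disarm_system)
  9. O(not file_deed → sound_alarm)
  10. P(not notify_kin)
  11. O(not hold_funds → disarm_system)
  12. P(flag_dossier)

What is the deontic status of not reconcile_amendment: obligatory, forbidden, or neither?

Neither

Premise 2 is O(flag_dossier → not reconcile_amendment), but O(flag_dossier) is not derivable from the premises (the permission P(flag_dossier) asserts only not O(not flag_dossier), not O(flag_dossier)), so it does not yield O(not reconcile_amendment).
No premise or chain of K-axiom applications forces O(not reconcile_amendment), and none forces O(reconcile_amendment). So not reconcile_amendment is neither obligatory nor forbidden under these norms.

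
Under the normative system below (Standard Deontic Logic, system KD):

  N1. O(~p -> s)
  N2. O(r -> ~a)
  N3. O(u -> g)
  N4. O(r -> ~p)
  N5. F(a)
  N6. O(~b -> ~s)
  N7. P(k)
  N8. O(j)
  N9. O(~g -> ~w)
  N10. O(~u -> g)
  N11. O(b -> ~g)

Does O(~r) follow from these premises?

Yes

Premises 10 and 3 are O(~u -> g) and O(u -> g); every ideal world satisfies ~u or u, so in either case g holds — hence O(g).
The contrapositive of premise 11 (O(b -> ~g)) is O(g -> ~b), and O(g) is already established, so O(~b).
From O(~b) and premise 6, O(~b -> ~s), we obtain O(~s).
Premise 1 is O(~p -> s); contrapositively O(~s -> p). Since O(~s) holds, K gives O(p).
The contrapositive of premise 4 (O(r -> ~p)) is O(p -> ~r), and O(p) is already established, so O(~r).
Premises 2, 5, 7, 8, 9 do not contribute to this derivation.
So O(~r) follows.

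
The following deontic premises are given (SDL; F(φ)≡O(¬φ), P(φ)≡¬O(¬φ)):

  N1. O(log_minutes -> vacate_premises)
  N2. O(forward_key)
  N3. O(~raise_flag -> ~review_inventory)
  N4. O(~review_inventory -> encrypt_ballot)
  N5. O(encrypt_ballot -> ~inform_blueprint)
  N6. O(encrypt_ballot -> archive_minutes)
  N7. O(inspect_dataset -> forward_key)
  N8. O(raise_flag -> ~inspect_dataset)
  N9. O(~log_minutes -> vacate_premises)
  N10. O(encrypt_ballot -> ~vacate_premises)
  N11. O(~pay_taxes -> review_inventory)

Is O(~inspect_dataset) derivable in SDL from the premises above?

Premises 1 and 9 are O(log_minutes -> vacate_premises) and O(~log_minutes -> vacate_premises); every ideal world satisfies log_minutes or ~log_minutes, so in either case vacate_premises holds — hence O(vacate_premises).
The contrapositive of premise 10 (O(encrypt_ballot -> ~vacate_premises)) is O(vacate_premises -> ~encrypt_ballot), and O(vacate_premises) is already established, so O(~encrypt_ballot).
Premise 4, O(~review_inventory -> encrypt_ballot), contraposes to O(~encrypt_ballot -> review_inventory); with O(~encrypt_ballot) we get O(review_inventory).
The contrapositive of premise 3 (O(~raise_flag -> ~review_inventory)) is O(review_inventory -> raise_flag), and O(review_inventory) is already established, so O(raise_flag).
From O(raise_flag) and premise 8, O(raise_flag -> ~inspect_dataset), we obtain O(~inspect_dataset).
Premises 2, 5, 6, 7, 11 do not contribute to this derivation.
So O(~inspect_dataset) follows.

Yes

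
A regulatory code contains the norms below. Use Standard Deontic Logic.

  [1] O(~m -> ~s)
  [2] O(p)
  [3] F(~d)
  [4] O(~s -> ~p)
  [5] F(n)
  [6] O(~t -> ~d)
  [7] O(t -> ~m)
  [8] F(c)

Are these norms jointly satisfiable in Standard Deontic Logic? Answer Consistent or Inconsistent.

Premise 2 states O(p) outright.
Premise 4, O(~s -> ~p), contraposes to O(p -> s); with O(p) we get O(s).
Premise 1 is O(~m -> ~s); contrapositively O(s -> m). Since O(s) holds, K gives O(m).
The contrapositive of premise 7 (O(t -> ~m)) is O(m -> ~t), and O(m) is already established, so O(~t).
Premise 6 is O(~t -> ~d); since O(~t), deontic closure gives O(~d).
But premise 3, F(~d), means O(d).
We now have both O(~d) and O(d) — d is simultaneously obligatory and forbidden, violating the D-axiom.

Inconsistent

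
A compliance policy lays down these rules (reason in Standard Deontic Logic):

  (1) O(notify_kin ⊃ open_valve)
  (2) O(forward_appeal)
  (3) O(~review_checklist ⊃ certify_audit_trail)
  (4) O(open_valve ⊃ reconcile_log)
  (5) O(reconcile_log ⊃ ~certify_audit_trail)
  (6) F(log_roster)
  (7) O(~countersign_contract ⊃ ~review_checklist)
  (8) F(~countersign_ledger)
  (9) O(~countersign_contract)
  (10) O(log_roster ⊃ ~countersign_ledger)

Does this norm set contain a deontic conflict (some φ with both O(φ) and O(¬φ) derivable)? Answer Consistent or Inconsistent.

Premise 10 is O(log_roster ⊃ ~countersign_ledger), but O(log_roster) is not derivable from the premises, so it does not yield O(~countersign_ledger).
So O(~countersign_ledger) is not derivable, and the apparent clash with O(countersign_ledger) does not arise.
A world satisfying every obligation exists (e.g. certify_audit_trail=true, countersign_contract=false, countersign_ledger=true, forward_appeal=true, log_roster=false, notify_kin=false, open_valve=false, reconcile_log=false, review_checklist=false); no atom is both obligatory and forbidden, so the set is consistent.

Consistent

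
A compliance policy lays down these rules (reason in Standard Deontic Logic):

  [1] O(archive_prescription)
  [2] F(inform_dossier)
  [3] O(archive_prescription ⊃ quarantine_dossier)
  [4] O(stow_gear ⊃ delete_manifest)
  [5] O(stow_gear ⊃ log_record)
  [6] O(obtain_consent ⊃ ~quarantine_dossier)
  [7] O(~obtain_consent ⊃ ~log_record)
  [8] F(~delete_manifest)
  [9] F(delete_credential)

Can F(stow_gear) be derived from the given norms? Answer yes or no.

Yes

From premise 1 we have O(archive_prescription).
With premise 3, O(archive_prescription ⊃ quarantine_dossier), the K-axiom yields O(quarantine_dossier).
Premise 6, O(obtain_consent ⊃ ~quarantine_dossier), contraposes to O(quarantine_dossier ⊃ ~obtain_consent); with O(quarantine_dossier) we get O(~obtain_consent).
From O(~obtain_consent) and premise 7, O(~obtain_consent ⊃ ~log_record), we obtain O(~log_record).
Premise 5, O(stow_gear ⊃ log_record), contraposes to O(~log_record ⊃ ~stow_gear); with O(~log_record) we get O(~stow_gear).
Premises 2, 4, 8, 9 do not contribute to this derivation.
So O(~stow_gear) holds, i.e. F(stow_gear). The claim follows.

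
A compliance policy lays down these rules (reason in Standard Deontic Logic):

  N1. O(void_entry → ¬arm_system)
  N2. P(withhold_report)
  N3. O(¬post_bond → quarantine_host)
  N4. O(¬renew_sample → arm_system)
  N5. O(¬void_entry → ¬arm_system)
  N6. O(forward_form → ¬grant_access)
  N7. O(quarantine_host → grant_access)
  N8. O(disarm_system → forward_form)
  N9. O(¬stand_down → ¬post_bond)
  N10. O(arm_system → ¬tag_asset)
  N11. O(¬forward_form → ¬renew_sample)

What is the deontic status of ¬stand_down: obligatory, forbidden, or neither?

Premises 5 and 1 cover both cases: O(¬void_entry → ¬arm_system) and O(void_entry → ¬arm_system). Since ¬void_entry ∨ void_entry is a tautology, O(¬arm_system) follows.
Premise 4, O(¬renew_sample → arm_system), contraposes to O(¬arm_system → renew_sample); with O(¬arm_system) we get O(renew_sample).
The contrapositive of premise 11 (O(¬forward_form → ¬renew_sample)) is O(renew_sample → forward_form), and O(renew_sample) is already established, so O(forward_form).
Applying K to premise 6 (O(forward_form → ¬grant_access)) and O(forward_form) yields O(¬grant_access).
The contrapositive of premise 7 (O(quarantine_host → grant_access)) is O(¬grant_access → ¬quarantine_host), and O(¬grant_access) is already established, so O(¬quarantine_host).
Premise 3, O(¬post_bond → quarantine_host), contraposes to O(¬quarantine_host → post_bond); with O(¬quarantine_host) we get O(post_bond).
Premise 9, O(¬stand_down → ¬post_bond), contraposes to O(post_bond → stand_down); with O(post_bond) we get O(stand_down).
Premises 2, 8, 10 do not contribute to this derivation.
Thus O(stand_down), which is F(¬stand_down): ¬stand_down is forbidden.

Forbidden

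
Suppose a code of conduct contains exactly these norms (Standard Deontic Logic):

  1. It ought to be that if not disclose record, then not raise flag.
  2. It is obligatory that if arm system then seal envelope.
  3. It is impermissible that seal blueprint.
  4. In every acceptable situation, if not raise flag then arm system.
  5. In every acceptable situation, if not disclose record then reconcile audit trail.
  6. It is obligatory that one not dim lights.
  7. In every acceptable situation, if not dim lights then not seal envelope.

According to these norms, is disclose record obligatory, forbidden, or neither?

Premise 6 states O(¬dim_lights) outright.
Premise 7 is O(¬dim_lights → ¬seal_envelope); since O(¬dim_lights), deontic closure gives O(¬seal_envelope).
Premise 2, O(arm_system → seal_envelope), contraposes to O(¬seal_envelope → ¬arm_system); with O(¬seal_envelope) we get O(¬arm_system).
The contrapositive of premise 4 (O(¬raise_flag → arm_system)) is O(¬arm_system → raise_flag), and O(¬arm_system) is already established, so O(raise_flag).
Premise 1 is O(¬disclose_record → ¬raise_flag); contrapositively O(raise_flag → disclose_record). Since O(raise_flag) holds, K gives O(disclose_record).
Premises 3, 5 do not contribute to this derivation.
Hence disclose_record is obligatory.

Obligatory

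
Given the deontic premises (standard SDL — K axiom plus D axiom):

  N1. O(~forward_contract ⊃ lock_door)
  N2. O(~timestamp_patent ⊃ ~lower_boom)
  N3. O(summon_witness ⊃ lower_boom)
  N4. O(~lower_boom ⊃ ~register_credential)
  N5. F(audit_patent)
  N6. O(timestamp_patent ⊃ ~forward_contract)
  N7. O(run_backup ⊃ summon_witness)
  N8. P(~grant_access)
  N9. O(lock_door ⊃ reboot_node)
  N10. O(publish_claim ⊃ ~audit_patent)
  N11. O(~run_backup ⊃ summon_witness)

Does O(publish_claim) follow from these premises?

No

Premise 10 is O(publish_claim ⊃ ~audit_patent); even if O(~audit_patent) held, inferring O(publish_claim) would be affirming the consequent — invalid.
No other premise forces O(publish_claim). An ideal world satisfying every premise can still have publish_claim false, so O(publish_claim) is not derivable.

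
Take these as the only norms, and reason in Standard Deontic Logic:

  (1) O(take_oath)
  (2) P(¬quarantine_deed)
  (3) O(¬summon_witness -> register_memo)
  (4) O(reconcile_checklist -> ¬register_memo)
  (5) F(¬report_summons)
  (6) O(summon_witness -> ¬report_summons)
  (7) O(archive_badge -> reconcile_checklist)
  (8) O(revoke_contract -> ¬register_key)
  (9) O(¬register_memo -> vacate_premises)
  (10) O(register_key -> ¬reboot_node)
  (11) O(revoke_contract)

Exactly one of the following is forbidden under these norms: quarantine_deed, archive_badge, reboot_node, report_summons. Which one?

Premise 5 is F(¬report_summons), i.e. O(report_summons).
Premise 6 is O(summon_witness -> ¬report_summons); contrapositively O(report_summons -> ¬summon_witness). Since O(report_summons) holds, K gives O(¬summon_witness).
With premise 3, O(¬summon_witness -> register_memo), the K-axiom yields O(register_memo).
The contrapositive of premise 4 (O(reconcile_checklist -> ¬register_memo)) is O(register_memo -> ¬reconcile_checklist), and O(register_memo) is already established, so O(¬reconcile_checklist).
Premise 7 is O(archive_badge -> reconcile_checklist); contrapositively O(¬reconcile_checklist -> ¬archive_badge). Since O(¬reconcile_checklist) holds, K gives O(¬archive_badge).
So O(¬archive_badge) holds, i.e. archive_badge is forbidden. None of the other listed options is forbidden under the premises.

archive_badge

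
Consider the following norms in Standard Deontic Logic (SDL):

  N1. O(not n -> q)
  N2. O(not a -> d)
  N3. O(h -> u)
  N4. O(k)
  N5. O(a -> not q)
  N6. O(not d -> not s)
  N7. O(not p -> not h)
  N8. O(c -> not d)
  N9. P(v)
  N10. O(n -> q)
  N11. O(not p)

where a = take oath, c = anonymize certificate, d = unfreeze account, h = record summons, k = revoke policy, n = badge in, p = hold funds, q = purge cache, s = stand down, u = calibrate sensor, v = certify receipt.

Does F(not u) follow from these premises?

No

Premise 3 is O(h -> u), but O(h) is not derivable from the premises, so it does not yield O(u).
No other premise forces O(u). An ideal world satisfying every premise can still have not u true, so F(not u) is not derivable.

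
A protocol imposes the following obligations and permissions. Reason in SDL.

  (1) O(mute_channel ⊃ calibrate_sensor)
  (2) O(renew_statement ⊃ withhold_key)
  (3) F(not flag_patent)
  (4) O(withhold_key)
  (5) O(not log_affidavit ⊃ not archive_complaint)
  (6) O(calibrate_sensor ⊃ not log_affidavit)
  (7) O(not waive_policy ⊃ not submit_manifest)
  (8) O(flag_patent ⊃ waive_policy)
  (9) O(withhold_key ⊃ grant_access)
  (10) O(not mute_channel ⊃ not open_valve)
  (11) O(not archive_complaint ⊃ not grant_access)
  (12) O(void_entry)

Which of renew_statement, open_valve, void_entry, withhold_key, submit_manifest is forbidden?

Premise 4 states O(withhold_key) outright.
With premise 9, O(withhold_key ⊃ grant_access), the K-axiom yields O(grant_access).
Premise 11 is O(not archive_complaint ⊃ not grant_access); contrapositively O(grant_access ⊃ archive_complaint). Since O(grant_access) holds, K gives O(archive_complaint).
Premise 5, O(not log_affidavit ⊃ not archive_complaint), contraposes to O(archive_complaint ⊃ log_affidavit); with O(archive_complaint) we get O(log_affidavit).
The contrapositive of premise 6 (O(calibrate_sensor ⊃ not log_affidavit)) is O(log_affidavit ⊃ not calibrate_sensor), and O(log_affidavit) is already established, so O(not calibrate_sensor).
The contrapositive of premise 1 (O(mute_channel ⊃ calibrate_sensor)) is O(not calibrate_sensor ⊃ not mute_channel), and O(not calibrate_sensor) is already established, so O(not mute_channel).
From O(not mute_channel) and premise 10, O(not mute_channel ⊃ not open_valve), we obtain O(not open_valve).
So O(not open_valve) holds, i.e. open_valve is forbidden. None of the other listed options is forbidden under the premises.

open_valve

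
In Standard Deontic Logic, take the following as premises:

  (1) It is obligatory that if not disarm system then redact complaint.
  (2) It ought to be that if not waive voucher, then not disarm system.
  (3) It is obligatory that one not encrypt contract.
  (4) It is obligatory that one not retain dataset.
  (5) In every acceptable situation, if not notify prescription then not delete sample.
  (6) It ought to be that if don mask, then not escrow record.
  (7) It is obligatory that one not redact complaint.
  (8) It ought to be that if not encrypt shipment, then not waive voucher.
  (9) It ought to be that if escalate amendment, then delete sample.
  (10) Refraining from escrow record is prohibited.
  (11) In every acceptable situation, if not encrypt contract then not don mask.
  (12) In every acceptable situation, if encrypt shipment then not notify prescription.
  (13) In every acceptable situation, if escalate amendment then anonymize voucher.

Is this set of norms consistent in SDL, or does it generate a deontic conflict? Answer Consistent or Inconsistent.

Consistent

Premise 6 is O(don_mask → ¬escrow_record), but O(don_mask) is not derivable from the premises, so it does not yield O(¬escrow_record).
So O(¬escrow_record) is not derivable, and the apparent clash with O(escrow_record) does not arise.
A world satisfying every obligation exists (e.g. anonymize_voucher=false, delete_sample=false, disarm_system=true, don_mask=false, encrypt_contract=false, encrypt_shipment=true, escalate_amendment=false, escrow_record=true, notify_prescription=false, redact_complaint=false, retain_dataset=false, waive_voucher=true); no atom is both obligatory and forbidden, so the set is consistent.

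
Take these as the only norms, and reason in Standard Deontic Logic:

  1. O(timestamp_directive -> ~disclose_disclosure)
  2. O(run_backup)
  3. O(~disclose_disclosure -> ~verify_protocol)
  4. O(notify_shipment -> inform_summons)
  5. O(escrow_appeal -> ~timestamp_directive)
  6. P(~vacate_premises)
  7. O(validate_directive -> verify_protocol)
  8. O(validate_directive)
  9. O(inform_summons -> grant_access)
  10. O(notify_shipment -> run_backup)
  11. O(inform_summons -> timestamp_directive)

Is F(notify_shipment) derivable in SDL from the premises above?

From premise 8 we have O(validate_directive).
Applying K to premise 7 (O(validate_directive -> verify_protocol)) and O(validate_directive) yields O(verify_protocol).
Premise 3, O(~disclose_disclosure -> ~verify_protocol), contraposes to O(verify_protocol -> disclose_disclosure); with O(verify_protocol) we get O(disclose_disclosure).
Premise 1 is O(timestamp_directive -> ~disclose_disclosure); contrapositively O(disclose_disclosure -> ~timestamp_directive). Since O(disclose_disclosure) holds, K gives O(~timestamp_directive).
Premise 11, O(inform_summons -> timestamp_directive), contraposes to O(~timestamp_directive -> ~inform_summons); with O(~timestamp_directive) we get O(~inform_summons).
Premise 4 is O(notify_shipment -> inform_summons); contrapositively O(~inform_summons -> ~notify_shipment). Since O(~inform_summons) holds, K gives O(~notify_shipment).
Premises 2, 5, 6, 9, 10 do not contribute to this derivation.
So O(~notify_shipment) holds, i.e. F(notify_shipment). The claim follows.

Yes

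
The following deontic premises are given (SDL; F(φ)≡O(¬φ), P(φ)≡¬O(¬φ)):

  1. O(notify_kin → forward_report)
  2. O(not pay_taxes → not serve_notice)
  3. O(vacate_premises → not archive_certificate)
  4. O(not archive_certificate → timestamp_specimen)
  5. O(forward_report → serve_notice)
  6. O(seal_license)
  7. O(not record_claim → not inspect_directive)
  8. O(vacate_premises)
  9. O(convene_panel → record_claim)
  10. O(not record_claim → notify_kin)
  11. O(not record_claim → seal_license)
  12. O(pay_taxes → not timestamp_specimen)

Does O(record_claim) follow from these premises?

From premise 8 we have O(vacate_premises).
Applying K to premise 3 (O(vacate_premises → not archive_certificate)) and O(vacate_premises) yields O(not archive_certificate).
From O(not archive_certificate) and premise 4, O(not archive_certificate → timestamp_specimen), we obtain O(timestamp_specimen).
The contrapositive of premise 12 (O(pay_taxes → not timestamp_specimen)) is O(timestamp_specimen → not pay_taxes), and O(timestamp_specimen) is already established, so O(not pay_taxes).
Applying K to premise 2 (O(not pay_taxes → not serve_notice)) and O(not pay_taxes) yields O(not serve_notice).
Premise 5 is O(forward_report → serve_notice); contrapositively O(not serve_notice → not forward_report). Since O(not serve_notice) holds, K gives O(not forward_report).
The contrapositive of premise 1 (O(notify_kin → forward_report)) is O(not forward_report → not notify_kin), and O(not forward_report) is already established, so O(not notify_kin).
The contrapositive of premise 10 (O(not record_claim → notify_kin)) is O(not notify_kin → record_claim), and O(not notify_kin) is already established, so O(record_claim).
Premises 6, 7, 9, 11 do not contribute to this derivation.
So O(record_claim) follows.

Yes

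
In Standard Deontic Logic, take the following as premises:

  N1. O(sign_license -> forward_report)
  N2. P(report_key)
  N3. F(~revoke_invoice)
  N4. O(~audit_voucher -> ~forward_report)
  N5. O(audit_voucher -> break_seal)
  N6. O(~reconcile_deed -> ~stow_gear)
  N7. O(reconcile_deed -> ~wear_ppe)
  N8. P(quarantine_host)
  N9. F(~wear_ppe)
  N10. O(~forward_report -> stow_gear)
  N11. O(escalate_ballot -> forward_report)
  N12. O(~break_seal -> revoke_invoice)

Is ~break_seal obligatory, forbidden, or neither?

Forbidden

Premise 9, F(~wear_ppe), is equivalent to O(wear_ppe).
The contrapositive of premise 7 (O(reconcile_deed -> ~wear_ppe)) is O(wear_ppe -> ~reconcile_deed), and O(wear_ppe) is already established, so O(~reconcile_deed).
With premise 6, O(~reconcile_deed -> ~stow_gear), the K-axiom yields O(~stow_gear).
The contrapositive of premise 10 (O(~forward_report -> stow_gear)) is O(~stow_gear -> forward_report), and O(~stow_gear) is already established, so O(forward_report).
The contrapositive of premise 4 (O(~audit_voucher -> ~forward_report)) is O(forward_report -> audit_voucher), and O(forward_report) is already established, so O(audit_voucher).
Premise 5 is O(audit_voucher -> break_seal); since O(audit_voucher), deontic closure gives O(break_seal).
Premises 1, 2, 3, 8, 11, 12 do not contribute to this derivation.
Thus O(break_seal), which is F(~break_seal): ~break_seal is forbidden.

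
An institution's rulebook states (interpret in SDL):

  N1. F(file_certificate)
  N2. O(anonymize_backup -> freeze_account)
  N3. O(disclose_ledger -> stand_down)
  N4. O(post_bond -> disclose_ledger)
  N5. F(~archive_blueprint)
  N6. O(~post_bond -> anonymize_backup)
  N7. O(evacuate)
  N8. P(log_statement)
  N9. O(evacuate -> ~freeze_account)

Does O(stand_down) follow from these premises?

Premise 7 gives O(evacuate).
Premise 9 is O(evacuate -> ~freeze_account); since O(evacuate), deontic closure gives O(~freeze_account).
Premise 2, O(anonymize_backup -> freeze_account), contraposes to O(~freeze_account -> ~anonymize_backup); with O(~freeze_account) we get O(~anonymize_backup).
The contrapositive of premise 6 (O(~post_bond -> anonymize_backup)) is O(~anonymize_backup -> post_bond), and O(~anonymize_backup) is already established, so O(post_bond).
With premise 4, O(post_bond -> disclose_ledger), the K-axiom yields O(disclose_ledger).
With premise 3, O(disclose_ledger -> stand_down), the K-axiom yields O(stand_down).
Premises 1, 5, 8 do not contribute to this derivation.
So O(stand_down) follows.

Yes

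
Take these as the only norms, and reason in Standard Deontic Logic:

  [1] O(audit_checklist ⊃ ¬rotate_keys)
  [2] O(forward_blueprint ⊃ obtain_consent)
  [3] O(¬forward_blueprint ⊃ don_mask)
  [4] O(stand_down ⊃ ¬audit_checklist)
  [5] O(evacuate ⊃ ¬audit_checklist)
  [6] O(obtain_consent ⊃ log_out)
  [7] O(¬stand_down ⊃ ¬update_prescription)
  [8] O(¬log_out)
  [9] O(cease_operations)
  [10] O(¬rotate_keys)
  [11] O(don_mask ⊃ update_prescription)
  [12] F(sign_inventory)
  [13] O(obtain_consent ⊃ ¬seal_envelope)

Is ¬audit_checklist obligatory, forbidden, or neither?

Obligatory

Premise 8 states O(¬log_out) outright.
The contrapositive of premise 6 (O(obtain_consent ⊃ log_out)) is O(¬log_out ⊃ ¬obtain_consent), and O(¬log_out) is already established, so O(¬obtain_consent).
The contrapositive of premise 2 (O(forward_blueprint ⊃ obtain_consent)) is O(¬obtain_consent ⊃ ¬forward_blueprint), and O(¬obtain_consent) is already established, so O(¬forward_blueprint).
Applying K to premise 3 (O(¬forward_blueprint ⊃ don_mask)) and O(¬forward_blueprint) yields O(don_mask).
From O(don_mask) and premise 11, O(don_mask ⊃ update_prescription), we obtain O(update_prescription).
Premise 7, O(¬stand_down ⊃ ¬update_prescription), contraposes to O(update_prescription ⊃ stand_down); with O(update_prescription) we get O(stand_down).
From O(stand_down) and premise 4, O(stand_down ⊃ ¬audit_checklist), we obtain O(¬audit_checklist).
Premises 1, 5, 9, 10, 12, 13 do not contribute to this derivation.
Hence ¬audit_checklist is obligatory.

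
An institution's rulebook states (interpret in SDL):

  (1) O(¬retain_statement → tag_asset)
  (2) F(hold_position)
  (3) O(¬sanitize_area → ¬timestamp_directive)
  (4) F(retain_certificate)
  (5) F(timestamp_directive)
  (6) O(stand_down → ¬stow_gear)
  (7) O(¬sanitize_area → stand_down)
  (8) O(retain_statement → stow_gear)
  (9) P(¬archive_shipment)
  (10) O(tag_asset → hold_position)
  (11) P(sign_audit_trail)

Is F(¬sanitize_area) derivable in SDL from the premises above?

Yes

Premise 2, F(hold_position), is equivalent to O(¬hold_position).
Premise 10, O(tag_asset → hold_position), contraposes to O(¬hold_position → ¬tag_asset); with O(¬hold_position) we get O(¬tag_asset).
The contrapositive of premise 1 (O(¬retain_statement → tag_asset)) is O(¬tag_asset → retain_statement), and O(¬tag_asset) is already established, so O(retain_statement).
From O(retain_statement) and premise 8, O(retain_statement → stow_gear), we obtain O(stow_gear).
Premise 6, O(stand_down → ¬stow_gear), contraposes to O(stow_gear → ¬stand_down); with O(stow_gear) we get O(¬stand_down).
Premise 7, O(¬sanitize_area → stand_down), contraposes to O(¬stand_down → sanitize_area); with O(¬stand_down) we get O(sanitize_area).
Premises 3, 4, 5, 9, 11 do not contribute to this derivation.
So O(sanitize_area) holds, i.e. F(¬sanitize_area). The claim follows.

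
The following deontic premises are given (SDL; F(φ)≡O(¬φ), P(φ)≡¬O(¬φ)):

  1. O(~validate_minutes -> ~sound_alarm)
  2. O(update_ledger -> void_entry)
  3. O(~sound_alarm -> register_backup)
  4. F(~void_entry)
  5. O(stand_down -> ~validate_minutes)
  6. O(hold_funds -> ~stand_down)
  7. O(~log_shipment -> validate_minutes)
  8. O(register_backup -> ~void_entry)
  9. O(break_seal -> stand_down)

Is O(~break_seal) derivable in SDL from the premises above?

Yes

Premise 4 is F(~void_entry), i.e. O(void_entry).
Premise 8 is O(register_backup -> ~void_entry); contrapositively O(void_entry -> ~register_backup). Since O(void_entry) holds, K gives O(~register_backup).
Premise 3 is O(~sound_alarm -> register_backup); contrapositively O(~register_backup -> sound_alarm). Since O(~register_backup) holds, K gives O(sound_alarm).
Premise 1, O(~validate_minutes -> ~sound_alarm), contraposes to O(sound_alarm -> validate_minutes); with O(sound_alarm) we get O(validate_minutes).
The contrapositive of premise 5 (O(stand_down -> ~validate_minutes)) is O(validate_minutes -> ~stand_down), and O(validate_minutes) is already established, so O(~stand_down).
Premise 9 is O(break_seal -> stand_down); contrapositively O(~stand_down -> ~break_seal). Since O(~stand_down) holds, K gives O(~break_seal).
Premises 2, 6, 7 do not contribute to this derivation.
So O(~break_seal) follows.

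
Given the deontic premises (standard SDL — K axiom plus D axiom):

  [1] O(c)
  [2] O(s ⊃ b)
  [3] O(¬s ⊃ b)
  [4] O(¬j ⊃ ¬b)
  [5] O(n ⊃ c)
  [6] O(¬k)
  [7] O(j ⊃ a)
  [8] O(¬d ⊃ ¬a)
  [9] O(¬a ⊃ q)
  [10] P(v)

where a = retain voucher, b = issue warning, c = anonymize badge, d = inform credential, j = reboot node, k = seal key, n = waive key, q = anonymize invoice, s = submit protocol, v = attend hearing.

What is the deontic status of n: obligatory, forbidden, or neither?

Neither

Premise 5 is O(n ⊃ c); even if O(c) held, inferring O(n) would be affirming the consequent — invalid.
No premise or chain of K-axiom applications forces O(n), and none forces O(¬n). So n is neither obligatory nor forbidden under these norms.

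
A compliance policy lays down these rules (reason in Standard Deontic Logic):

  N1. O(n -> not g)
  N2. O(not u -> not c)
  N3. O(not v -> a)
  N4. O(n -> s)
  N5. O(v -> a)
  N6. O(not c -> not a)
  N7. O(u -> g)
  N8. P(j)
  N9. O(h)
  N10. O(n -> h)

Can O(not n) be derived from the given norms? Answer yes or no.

Yes

Premises 5 and 3 cover both cases: O(v -> a) and O(not v -> a). Since v ∨ not v is a tautology, O(a) follows.
Premise 6 is O(not c -> not a); contrapositively O(a -> c). Since O(a) holds, K gives O(c).
Premise 2, O(not u -> not c), contraposes to O(c -> u); with O(c) we get O(u).
Applying K to premise 7 (O(u -> g)) and O(u) yields O(g).
Premise 1 is O(n -> not g); contrapositively O(g -> not n). Since O(g) holds, K gives O(not n).
Premises 4, 8, 9, 10 do not contribute to this derivation.
So O(not n) follows.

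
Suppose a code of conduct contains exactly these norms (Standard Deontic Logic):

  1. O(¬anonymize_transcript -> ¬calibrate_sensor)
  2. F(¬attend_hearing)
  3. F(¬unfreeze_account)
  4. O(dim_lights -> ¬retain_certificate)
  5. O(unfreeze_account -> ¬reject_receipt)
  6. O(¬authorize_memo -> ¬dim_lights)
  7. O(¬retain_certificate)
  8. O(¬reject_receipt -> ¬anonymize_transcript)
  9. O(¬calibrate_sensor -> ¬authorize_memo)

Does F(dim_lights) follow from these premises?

F(¬unfreeze_account) at premise 3 means O(unfreeze_account).
With premise 5, O(unfreeze_account -> ¬reject_receipt), the K-axiom yields O(¬reject_receipt).
Premise 8 is O(¬reject_receipt -> ¬anonymize_transcript); since O(¬reject_receipt), deontic closure gives O(¬anonymize_transcript).
From O(¬anonymize_transcript) and premise 1, O(¬anonymize_transcript -> ¬calibrate_sensor), we obtain O(¬calibrate_sensor).
Applying K to premise 9 (O(¬calibrate_sensor -> ¬authorize_memo)) and O(¬calibrate_sensor) yields O(¬authorize_memo).
Applying K to premise 6 (O(¬authorize_memo -> ¬dim_lights)) and O(¬authorize_memo) yields O(¬dim_lights).
Premises 2, 4, 7 do not contribute to this derivation.
So O(¬dim_lights) holds, i.e. F(dim_lights). The claim follows.

Yes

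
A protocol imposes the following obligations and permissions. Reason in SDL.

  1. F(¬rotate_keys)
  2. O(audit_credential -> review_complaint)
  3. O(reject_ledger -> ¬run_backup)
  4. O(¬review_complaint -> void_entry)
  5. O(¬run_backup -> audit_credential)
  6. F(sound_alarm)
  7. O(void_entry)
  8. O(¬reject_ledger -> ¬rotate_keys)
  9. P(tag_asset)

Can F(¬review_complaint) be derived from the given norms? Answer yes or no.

Yes

F(¬rotate_keys) at premise 1 means O(rotate_keys).
The contrapositive of premise 8 (O(¬reject_ledger -> ¬rotate_keys)) is O(rotate_keys -> reject_ledger), and O(rotate_keys) is already established, so O(reject_ledger).
Applying K to premise 3 (O(reject_ledger -> ¬run_backup)) and O(reject_ledger) yields O(¬run_backup).
Premise 5 is O(¬run_backup -> audit_credential); since O(¬run_backup), deontic closure gives O(audit_credential).
Applying K to premise 2 (O(audit_credential -> review_complaint)) and O(audit_credential) yields O(review_complaint).
Premises 4, 6, 7, 9 do not contribute to this derivation.
So O(review_complaint) holds, i.e. F(¬review_complaint). The claim follows.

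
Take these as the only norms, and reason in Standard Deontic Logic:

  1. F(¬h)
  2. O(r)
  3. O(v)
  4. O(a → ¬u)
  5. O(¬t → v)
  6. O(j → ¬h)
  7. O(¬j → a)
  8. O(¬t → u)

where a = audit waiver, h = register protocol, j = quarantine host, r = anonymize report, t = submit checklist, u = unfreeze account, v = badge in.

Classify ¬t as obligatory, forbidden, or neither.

Forbidden

F(¬h) at premise 1 means O(h).
Premise 6 is O(j → ¬h); contrapositively O(h → ¬j). Since O(h) holds, K gives O(¬j).
With premise 7, O(¬j → a), the K-axiom yields O(a).
Premise 4 is O(a → ¬u); since O(a), deontic closure gives O(¬u).
Premise 8 is O(¬t → u); contrapositively O(¬u → t). Since O(¬u) holds, K gives O(t).
Premises 2, 3, 5 do not contribute to this derivation.
Thus O(t), which is F(¬t): ¬t is forbidden.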